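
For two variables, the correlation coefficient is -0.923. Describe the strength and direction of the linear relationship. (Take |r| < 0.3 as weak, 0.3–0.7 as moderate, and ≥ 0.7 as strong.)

strong negative

r = -0.923 < 0 so the relationship is negative.
|r| = 0.923, which falls in the strong range.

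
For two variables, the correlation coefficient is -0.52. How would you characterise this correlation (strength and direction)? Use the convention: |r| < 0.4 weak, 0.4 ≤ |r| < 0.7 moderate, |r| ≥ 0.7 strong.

r = -0.52 < 0 so the relationship is negative.
|r| = 0.52, which falls in the moderate range.

moderate negative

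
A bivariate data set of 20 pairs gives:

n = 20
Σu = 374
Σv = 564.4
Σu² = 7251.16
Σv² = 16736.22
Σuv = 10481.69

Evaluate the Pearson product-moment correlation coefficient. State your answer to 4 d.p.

-0.1591

r = (nΣuv − ΣuΣv) / √[(nΣu² − (Σu)²)(nΣv² − (Σv)²)]
Numerator: 20×10481.69 − 374×564.4 = -1451.8
Denominator: √[(145023.2 − 139876)(334724.4 − 318547.36)] = √[5147.2 × 16177.04] = 9125.0458
r = -1451.8 / 9125.0458 ≈ -0.1591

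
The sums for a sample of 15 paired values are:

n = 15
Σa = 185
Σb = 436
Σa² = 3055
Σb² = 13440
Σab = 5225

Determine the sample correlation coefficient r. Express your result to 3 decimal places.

-0.198

r = (nΣab − ΣaΣb) / √[(nΣa² − (Σa)²)(nΣb² − (Σb)²)]
Numerator: 15×5225 − 185×436 = -2285
Denominator: √[(45825 − 34225)(201600 − 190096)] = √[11600 × 11504] = 11551.9003
r = -2285 / 11551.9003 ≈ -0.198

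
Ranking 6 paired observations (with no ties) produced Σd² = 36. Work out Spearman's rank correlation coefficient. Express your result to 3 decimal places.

-0.029

ρ = 1 − 6Σd² / [n(n²−1)] = 1 − 6×36 / (6×35)
  = 1 − 216/210 = 1 − 1.0286 ≈ -0.029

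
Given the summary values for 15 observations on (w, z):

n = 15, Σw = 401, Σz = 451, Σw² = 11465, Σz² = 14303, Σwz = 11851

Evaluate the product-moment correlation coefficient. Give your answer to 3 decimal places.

r = (nΣwz − ΣwΣz) / √[(nΣw² − (Σw)²)(nΣz² − (Σz)²)]
Numerator: 15×11851 − 401×451 = -3086
Denominator: √[(171975 − 160801)(214545 − 203401)] = √[11174 × 11144] = 11158.9899
r = -3086 / 11158.9899 ≈ -0.277

-0.277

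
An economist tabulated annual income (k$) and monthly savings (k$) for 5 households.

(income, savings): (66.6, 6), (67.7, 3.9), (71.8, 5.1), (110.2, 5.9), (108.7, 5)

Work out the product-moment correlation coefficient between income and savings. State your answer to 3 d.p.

n = 5, Σx = 425, Σy = 25.9, Σx² = 38133.82, Σy² = 137.03, Σxy = 2223.49
nΣxy − ΣxΣy = 11117.45 − 11007.5 = 109.95
nΣx² − (Σx)² = 190669.1 − 180625 = 10044.1; nΣy² − (Σy)² = 685.15 − 670.81 = 14.34
r = 109.95 / √(10044.1 × 14.34) = 109.95 / 379.5160 ≈ 0.290

0.290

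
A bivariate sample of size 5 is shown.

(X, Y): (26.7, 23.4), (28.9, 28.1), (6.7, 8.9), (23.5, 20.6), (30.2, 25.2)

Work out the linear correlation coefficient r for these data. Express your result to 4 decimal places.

0.9787

n = 5, ΣX = 116, ΣY = 106.2, ΣX² = 3057.28, ΣY² = 2475.78, ΣXY = 2741.64
nΣXY − ΣXΣY = 13708.2 − 12319.2 = 1389
nΣX² − (ΣX)² = 15286.4 − 13456 = 1830.4; nΣY² − (ΣY)² = 12378.9 − 11278.44 = 1100.46
r = 1389 / √(1830.4 × 1100.46) = 1389 / 1419.2540 ≈ 0.9787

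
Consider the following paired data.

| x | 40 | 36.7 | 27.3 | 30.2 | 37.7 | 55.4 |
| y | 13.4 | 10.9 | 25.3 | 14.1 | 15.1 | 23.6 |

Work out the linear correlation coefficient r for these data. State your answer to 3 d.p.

n = 6, Σx = 227.3, Σy = 102.4, Σx² = 9094.67, Σy² = 1922.24, Σxy = 3929.25
nΣxy − ΣxΣy = 23575.5 − 23275.52 = 299.98
nΣx² − (Σx)² = 54568.02 − 51665.29 = 2902.73; nΣy² − (Σy)² = 11533.44 − 10485.76 = 1047.68
r = 299.98 / √(2902.73 × 1047.68) = 299.98 / 1743.8842 ≈ 0.172

0.172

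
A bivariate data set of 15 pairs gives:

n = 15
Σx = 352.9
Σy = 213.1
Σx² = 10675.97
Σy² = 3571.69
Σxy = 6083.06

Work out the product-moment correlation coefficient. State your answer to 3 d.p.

r = (nΣxy − ΣxΣy) / √[(nΣx² − (Σx)²)(nΣy² − (Σy)²)]
Numerator: 15×6083.06 − 352.9×213.1 = 16042.91
Denominator: √[(160139.55 − 124538.41)(53575.35 − 45411.61)] = √[35601.14 × 8163.74] = 17048.1216
r = 16042.91 / 17048.1216 ≈ 0.941

0.941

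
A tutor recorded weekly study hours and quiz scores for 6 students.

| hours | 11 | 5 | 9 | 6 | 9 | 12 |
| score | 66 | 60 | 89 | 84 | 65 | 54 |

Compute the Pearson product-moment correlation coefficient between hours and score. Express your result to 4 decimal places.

-0.3110

n = 6, Σx = 52, Σy = 418, Σx² = 488, Σy² = 30074, Σxy = 3564
nΣxy − ΣxΣy = 21384 − 21736 = -352
nΣx² − (Σx)² = 2928 − 2704 = 224; nΣy² − (Σy)² = 180444 − 174724 = 5720
r = -352 / √(224 × 5720) = -352 / 1131.9364 ≈ -0.3110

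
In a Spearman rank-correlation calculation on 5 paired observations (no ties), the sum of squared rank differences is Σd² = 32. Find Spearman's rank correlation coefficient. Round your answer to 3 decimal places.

-0.600

ρ = 1 − 6Σd² / [n(n²−1)] = 1 − 6×32 / (5×24)
  = 1 − 192/120 = 1 − 1.6000 ≈ -0.600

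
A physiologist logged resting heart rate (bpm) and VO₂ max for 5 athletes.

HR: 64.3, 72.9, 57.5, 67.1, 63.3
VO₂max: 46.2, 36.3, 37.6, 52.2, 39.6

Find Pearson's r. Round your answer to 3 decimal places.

n = 5, Σx = 325.1, Σy = 211.9, Σx² = 21264.45, Σy² = 9158.89, Σxy = 13788.23
nΣxy − ΣxΣy = 68941.15 − 68888.69 = 52.46
nΣx² − (Σx)² = 106322.25 − 105690.01 = 632.24; nΣy² − (Σy)² = 45794.45 − 44901.61 = 892.84
r = 52.46 / √(632.24 × 892.84) = 52.46 / 751.3249 ≈ 0.070

0.070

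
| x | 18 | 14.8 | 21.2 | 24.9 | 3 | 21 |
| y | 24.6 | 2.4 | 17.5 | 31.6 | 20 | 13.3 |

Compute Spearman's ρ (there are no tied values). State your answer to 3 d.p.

0.371

Rank x: 3, 2, 5, 6, 1, 4
Rank y: 5, 1, 3, 6, 4, 2
d = rank(x) − rank(y): -2, 1, 2, 0, -3, 2; Σd² = 22
ρ = 1 − 6Σd² / [n(n²−1)] = 1 − 6×22 / (6×35) = 1 − 132/210 ≈ 0.371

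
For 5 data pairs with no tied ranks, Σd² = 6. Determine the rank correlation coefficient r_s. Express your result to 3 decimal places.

0.700

ρ = 1 − 6Σd² / [n(n²−1)] = 1 − 6×6 / (5×24)
  = 1 − 36/120 = 1 − 0.3000 ≈ 0.700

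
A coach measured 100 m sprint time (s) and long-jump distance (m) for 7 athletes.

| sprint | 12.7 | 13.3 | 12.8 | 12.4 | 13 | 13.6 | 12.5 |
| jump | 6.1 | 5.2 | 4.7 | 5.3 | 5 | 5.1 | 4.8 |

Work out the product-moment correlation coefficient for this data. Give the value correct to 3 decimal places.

n = 7, Σx = 90.3, Σy = 36.2, Σx² = 1165.99, Σy² = 188.48, Σxy = 466.87
nΣxy − ΣxΣy = 3268.09 − 3268.86 = -0.77
nΣx² − (Σx)² = 8161.93 − 8154.09 = 7.84; nΣy² − (Σy)² = 1319.36 − 1310.44 = 8.92
r = -0.77 / √(7.84 × 8.92) = -0.77 / 8.3626 ≈ -0.092

-0.092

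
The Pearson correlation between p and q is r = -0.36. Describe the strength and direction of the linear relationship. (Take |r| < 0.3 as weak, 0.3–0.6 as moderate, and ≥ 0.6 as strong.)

r = -0.36 < 0 so the relationship is negative.
|r| = 0.36, which falls in the moderate range.

moderate negative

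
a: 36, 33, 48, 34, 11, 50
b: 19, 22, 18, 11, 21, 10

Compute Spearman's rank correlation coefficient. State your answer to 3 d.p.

Rank a: 4, 2, 5, 3, 1, 6
Rank b: 4, 6, 3, 2, 5, 1
d = rank(a) − rank(b): 0, -4, 2, 1, -4, 5; Σd² = 62
ρ = 1 − 6Σd² / [n(n²−1)] = 1 − 6×62 / (6×35) = 1 − 372/210 ≈ -0.771

-0.771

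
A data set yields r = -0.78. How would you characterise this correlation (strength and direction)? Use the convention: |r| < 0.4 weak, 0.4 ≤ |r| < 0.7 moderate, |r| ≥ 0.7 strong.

r = -0.78 < 0 so the relationship is negative.
|r| = 0.78, which falls in the strong range.

strong negative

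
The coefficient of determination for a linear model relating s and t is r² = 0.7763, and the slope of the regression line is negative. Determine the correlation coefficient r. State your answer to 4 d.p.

-0.8811

|r| = √0.7763 = 0.8811
The association is negative, so r = −0.8811.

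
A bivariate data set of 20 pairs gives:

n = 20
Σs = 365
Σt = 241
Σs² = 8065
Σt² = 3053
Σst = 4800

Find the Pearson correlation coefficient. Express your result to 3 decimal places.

r = (nΣst − ΣsΣt) / √[(nΣs² − (Σs)²)(nΣt² − (Σt)²)]
Numerator: 20×4800 − 365×241 = 8035
Denominator: √[(161300 − 133225)(61060 − 58081)] = √[28075 × 2979] = 9145.2406
r = 8035 / 9145.2406 ≈ 0.879

0.879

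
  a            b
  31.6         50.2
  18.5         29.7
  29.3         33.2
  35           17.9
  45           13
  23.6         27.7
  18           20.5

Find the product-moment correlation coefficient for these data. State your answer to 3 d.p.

n = 7, Σa = 201, Σb = 192.2, Σa² = 6330.26, Σb² = 6181.32, Σab = 5342.75
nΣab − ΣaΣb = 37399.25 − 38632.2 = -1232.95
nΣa² − (Σa)² = 44311.82 − 40401 = 3910.82; nΣb² − (Σb)² = 43269.24 − 36940.84 = 6328.4
r = -1232.95 / √(3910.82 × 6328.4) = -1232.95 / 4974.8601 ≈ -0.248

-0.248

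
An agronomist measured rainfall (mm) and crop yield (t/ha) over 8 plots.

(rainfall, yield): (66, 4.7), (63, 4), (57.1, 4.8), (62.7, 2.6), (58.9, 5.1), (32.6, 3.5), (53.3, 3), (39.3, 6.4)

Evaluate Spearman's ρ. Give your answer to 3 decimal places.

-0.095

Rank rainfall: 8, 7, 4, 6, 5, 1, 3, 2
Rank yield: 5, 4, 6, 1, 7, 3, 2, 8
d = rank(rainfall) − rank(yield): 3, 3, -2, 5, -2, -2, 1, -6; Σd² = 92
ρ = 1 − 6Σd² / [n(n²−1)] = 1 − 6×92 / (8×63) = 1 − 552/504 ≈ -0.095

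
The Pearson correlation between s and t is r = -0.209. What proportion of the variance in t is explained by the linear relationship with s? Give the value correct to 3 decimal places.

r² = (-0.209)² = 0.044

0.044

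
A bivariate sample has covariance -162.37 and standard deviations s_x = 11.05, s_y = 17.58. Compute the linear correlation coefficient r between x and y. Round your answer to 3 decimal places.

-0.836

r = Cov(x,y) / (s_x · s_y) = -162.37 / (11.05 × 17.58)
  = -162.37 / 194.2590 ≈ -0.836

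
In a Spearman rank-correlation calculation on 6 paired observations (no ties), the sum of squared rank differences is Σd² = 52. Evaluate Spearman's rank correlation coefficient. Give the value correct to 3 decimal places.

ρ = 1 − 6Σd² / [n(n²−1)] = 1 − 6×52 / (6×35)
  = 1 − 312/210 = 1 − 1.4857 ≈ -0.486

-0.486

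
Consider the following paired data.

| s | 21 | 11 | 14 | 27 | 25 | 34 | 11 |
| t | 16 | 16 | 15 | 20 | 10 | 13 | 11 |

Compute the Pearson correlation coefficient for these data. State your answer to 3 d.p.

0.065

n = 7, Σs = 143, Σt = 101, Σs² = 3389, Σt² = 1527, Σst = 2075
nΣst − ΣsΣt = 14525 − 14443 = 82
nΣs² − (Σs)² = 23723 − 20449 = 3274; nΣt² − (Σt)² = 10689 − 10201 = 488
r = 82 / √(3274 × 488) = 82 / 1264.0063 ≈ 0.065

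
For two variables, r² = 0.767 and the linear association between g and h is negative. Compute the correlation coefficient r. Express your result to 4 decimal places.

-0.8758

|r| = √0.767 = 0.8758
The association is negative, so r = −0.8758.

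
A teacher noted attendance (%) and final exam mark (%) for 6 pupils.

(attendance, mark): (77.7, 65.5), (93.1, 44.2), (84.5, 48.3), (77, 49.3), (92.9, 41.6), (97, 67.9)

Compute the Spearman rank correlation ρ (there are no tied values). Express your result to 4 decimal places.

-0.0286

Rank attendance: 2, 5, 3, 1, 4, 6
Rank mark: 5, 2, 3, 4, 1, 6
d = rank(attendance) − rank(mark): -3, 3, 0, -3, 3, 0; Σd² = 36
ρ = 1 − 6Σd² / [n(n²−1)] = 1 − 6×36 / (6×35) = 1 − 216/210 ≈ -0.0286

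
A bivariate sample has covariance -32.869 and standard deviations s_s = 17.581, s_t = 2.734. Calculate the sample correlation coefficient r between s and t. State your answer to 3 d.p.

-0.684

r = Cov(s,t) / (s_s · s_t) = -32.869 / (17.581 × 2.734)
  = -32.869 / 48.0665 ≈ -0.684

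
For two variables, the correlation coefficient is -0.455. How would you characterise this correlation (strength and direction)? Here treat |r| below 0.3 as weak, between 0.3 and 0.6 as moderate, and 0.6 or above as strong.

moderate negative

r = -0.455 < 0 so the relationship is negative.
|r| = 0.455, which falls in the moderate range.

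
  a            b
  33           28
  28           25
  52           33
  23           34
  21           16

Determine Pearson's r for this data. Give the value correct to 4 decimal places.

0.5201

n = 5, Σa = 157, Σb = 136, Σa² = 5547, Σb² = 3910, Σab = 4458
nΣab − ΣaΣb = 22290 − 21352 = 938
nΣa² − (Σa)² = 27735 − 24649 = 3086; nΣb² − (Σb)² = 19550 − 18496 = 1054
r = 938 / √(3086 × 1054) = 938 / 1803.5088 ≈ 0.5201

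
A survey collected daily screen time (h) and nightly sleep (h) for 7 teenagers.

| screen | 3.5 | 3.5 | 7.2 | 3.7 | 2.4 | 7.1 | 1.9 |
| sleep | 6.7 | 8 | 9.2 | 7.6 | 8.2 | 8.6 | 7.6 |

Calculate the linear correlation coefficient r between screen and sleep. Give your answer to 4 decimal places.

0.6854

n = 7, Σx = 29.3, Σy = 55.9, Σx² = 149.81, Σy² = 450.25, Σxy = 240.99
nΣxy − ΣxΣy = 1686.93 − 1637.87 = 49.06
nΣx² − (Σx)² = 1048.67 − 858.49 = 190.18; nΣy² − (Σy)² = 3151.75 − 3124.81 = 26.94
r = 49.06 / √(190.18 × 26.94) = 49.06 / 71.5783 ≈ 0.6854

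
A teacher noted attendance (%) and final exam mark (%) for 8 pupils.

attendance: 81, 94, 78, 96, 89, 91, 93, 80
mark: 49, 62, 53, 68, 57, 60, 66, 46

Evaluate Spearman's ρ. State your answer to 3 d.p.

0.905

Rank attendance: 3, 7, 1, 8, 4, 5, 6, 2
Rank mark: 2, 6, 3, 8, 4, 5, 7, 1
d = rank(attendance) − rank(mark): 1, 1, -2, 0, 0, 0, -1, 1; Σd² = 8
ρ = 1 − 6Σd² / [n(n²−1)] = 1 − 6×8 / (8×63) = 1 − 48/504 ≈ 0.905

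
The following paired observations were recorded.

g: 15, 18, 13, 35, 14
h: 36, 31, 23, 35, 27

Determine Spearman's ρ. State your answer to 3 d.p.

Rank g: 3, 4, 1, 5, 2
Rank h: 5, 3, 1, 4, 2
d = rank(g) − rank(h): -2, 1, 0, 1, 0; Σd² = 6
ρ = 1 − 6Σd² / [n(n²−1)] = 1 − 6×6 / (5×24) = 1 − 36/120 ≈ 0.700

0.700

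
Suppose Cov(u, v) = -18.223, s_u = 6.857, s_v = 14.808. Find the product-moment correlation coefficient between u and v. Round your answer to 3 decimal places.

r = Cov(u,v) / (s_u · s_v) = -18.223 / (6.857 × 14.808)
  = -18.223 / 101.5385 ≈ -0.179

-0.179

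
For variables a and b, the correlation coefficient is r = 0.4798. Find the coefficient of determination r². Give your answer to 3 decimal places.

0.230

r² = (0.4798)² = 0.230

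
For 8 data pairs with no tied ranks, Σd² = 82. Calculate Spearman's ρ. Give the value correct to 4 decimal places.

0.0238

ρ = 1 − 6Σd² / [n(n²−1)] = 1 − 6×82 / (8×63)
  = 1 − 492/504 = 1 − 0.97619 ≈ 0.0238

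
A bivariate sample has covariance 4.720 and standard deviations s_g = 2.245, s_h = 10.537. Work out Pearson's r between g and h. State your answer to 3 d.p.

0.200

r = Cov(g,h) / (s_g · s_h) = 4.720 / (2.245 × 10.537)
  = 4.720 / 23.6556 ≈ 0.200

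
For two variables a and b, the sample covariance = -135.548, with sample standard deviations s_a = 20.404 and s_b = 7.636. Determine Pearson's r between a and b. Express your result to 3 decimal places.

r = Cov(a,b) / (s_a · s_b) = -135.548 / (20.404 × 7.636)
  = -135.548 / 155.8049 ≈ -0.870

-0.870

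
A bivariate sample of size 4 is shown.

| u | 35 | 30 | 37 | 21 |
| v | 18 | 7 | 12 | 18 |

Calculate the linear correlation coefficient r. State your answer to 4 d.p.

-0.2571

n = 4, Σu = 123, Σv = 55, Σu² = 3935, Σv² = 841, Σuv = 1662
nΣuv − ΣuΣv = 6648 − 6765 = -117
nΣu² − (Σu)² = 15740 − 15129 = 611; nΣv² − (Σv)² = 3364 − 3025 = 339
r = -117 / √(611 × 339) = -117 / 455.1143 ≈ -0.2571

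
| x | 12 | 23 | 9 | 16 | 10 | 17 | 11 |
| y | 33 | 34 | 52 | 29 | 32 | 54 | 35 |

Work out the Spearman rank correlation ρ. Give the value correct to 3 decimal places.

0.000

Rank x: 4, 7, 1, 5, 2, 6, 3
Rank y: 3, 4, 6, 1, 2, 7, 5
d = rank(x) − rank(y): 1, 3, -5, 4, 0, -1, -2; Σd² = 56
ρ = 1 − 6Σd² / [n(n²−1)] = 1 − 6×56 / (7×48) = 1 − 336/336 ≈ 0.000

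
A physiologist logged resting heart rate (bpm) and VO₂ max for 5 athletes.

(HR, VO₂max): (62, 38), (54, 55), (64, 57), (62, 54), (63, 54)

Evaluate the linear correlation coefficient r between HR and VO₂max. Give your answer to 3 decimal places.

n = 5, Σx = 305, Σy = 258, Σx² = 18669, Σy² = 13550, Σxy = 15724
nΣxy − ΣxΣy = 78620 − 78690 = -70
nΣx² − (Σx)² = 93345 − 93025 = 320; nΣy² − (Σy)² = 67750 − 66564 = 1186
r = -70 / √(320 × 1186) = -70 / 616.0519 ≈ -0.114

-0.114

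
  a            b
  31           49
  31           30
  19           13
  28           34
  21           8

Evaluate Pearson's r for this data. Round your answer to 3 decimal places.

0.885

n = 5, Σa = 130, Σb = 134, Σa² = 3508, Σb² = 4690, Σab = 3816
nΣab − ΣaΣb = 19080 − 17420 = 1660
nΣa² − (Σa)² = 17540 − 16900 = 640; nΣb² − (Σb)² = 23450 − 17956 = 5494
r = 1660 / √(640 × 5494) = 1660 / 1875.1427 ≈ 0.885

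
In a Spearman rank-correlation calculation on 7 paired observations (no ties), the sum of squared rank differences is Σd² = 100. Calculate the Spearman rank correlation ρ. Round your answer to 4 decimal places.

-0.7857

ρ = 1 − 6Σd² / [n(n²−1)] = 1 − 6×100 / (7×48)
  = 1 − 600/336 = 1 − 1.78571 ≈ -0.7857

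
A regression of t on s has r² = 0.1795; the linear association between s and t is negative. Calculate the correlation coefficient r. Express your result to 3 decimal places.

-0.424

|r| = √0.1795 = 0.424
The association is negative, so r = −0.424.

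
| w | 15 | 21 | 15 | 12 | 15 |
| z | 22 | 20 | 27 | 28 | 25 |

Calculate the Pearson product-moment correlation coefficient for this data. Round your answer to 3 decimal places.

-0.842

n = 5, Σw = 78, Σz = 122, Σw² = 1260, Σz² = 3022, Σwz = 1866
nΣwz − ΣwΣz = 9330 − 9516 = -186
nΣw² − (Σw)² = 6300 − 6084 = 216; nΣz² − (Σz)² = 15110 − 14884 = 226
r = -186 / √(216 × 226) = -186 / 220.9434 ≈ -0.842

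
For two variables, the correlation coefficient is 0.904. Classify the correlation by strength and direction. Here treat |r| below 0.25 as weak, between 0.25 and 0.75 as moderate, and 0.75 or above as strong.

strong positive

r = 0.904 > 0 so the relationship is positive.
|r| = 0.904, which falls in the strong range.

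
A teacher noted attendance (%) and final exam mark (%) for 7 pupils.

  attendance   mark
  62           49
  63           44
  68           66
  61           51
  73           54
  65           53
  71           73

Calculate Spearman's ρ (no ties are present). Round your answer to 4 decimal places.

Rank attendance: 2, 3, 5, 1, 7, 4, 6
Rank mark: 2, 1, 6, 3, 5, 4, 7
d = rank(attendance) − rank(mark): 0, 2, -1, -2, 2, 0, -1; Σd² = 14
ρ = 1 − 6Σd² / [n(n²−1)] = 1 − 6×14 / (7×48) = 1 − 84/336 ≈ 0.7500

0.7500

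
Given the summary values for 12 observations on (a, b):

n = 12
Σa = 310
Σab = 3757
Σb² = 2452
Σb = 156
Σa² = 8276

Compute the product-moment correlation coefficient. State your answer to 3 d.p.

-0.810

r = (nΣab − ΣaΣb) / √[(nΣa² − (Σa)²)(nΣb² − (Σb)²)]
Numerator: 12×3757 − 310×156 = -3276
Denominator: √[(99312 − 96100)(29424 − 24336)] = √[3212 × 5088] = 4042.6051
r = -3276 / 4042.6051 ≈ -0.810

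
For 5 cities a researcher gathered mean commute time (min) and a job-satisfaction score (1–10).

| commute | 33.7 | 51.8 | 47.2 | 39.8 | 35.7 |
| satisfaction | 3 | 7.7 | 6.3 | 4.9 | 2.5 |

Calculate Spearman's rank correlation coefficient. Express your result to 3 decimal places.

0.900

Rank commute: 1, 5, 4, 3, 2
Rank satisfaction: 2, 5, 4, 3, 1
d = rank(commute) − rank(satisfaction): -1, 0, 0, 0, 1; Σd² = 2
ρ = 1 − 6Σd² / [n(n²−1)] = 1 − 6×2 / (5×24) = 1 − 12/120 ≈ 0.900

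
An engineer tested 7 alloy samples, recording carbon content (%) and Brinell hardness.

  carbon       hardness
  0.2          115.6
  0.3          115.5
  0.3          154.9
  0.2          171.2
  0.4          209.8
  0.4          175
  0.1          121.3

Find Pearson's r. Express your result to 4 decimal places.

0.6594

n = 7, Σx = 1.9, Σy = 1063.3, Σx² = 0.59, Σy² = 169361.79, Σxy = 304.53
nΣxy − ΣxΣy = 2131.71 − 2020.27 = 111.44
nΣx² − (Σx)² = 4.13 − 3.61 = 0.52; nΣy² − (Σy)² = 1185532.53 − 1130606.89 = 54925.64
r = 111.44 / √(0.52 × 54925.64) = 111.44 / 169.0010 ≈ 0.6594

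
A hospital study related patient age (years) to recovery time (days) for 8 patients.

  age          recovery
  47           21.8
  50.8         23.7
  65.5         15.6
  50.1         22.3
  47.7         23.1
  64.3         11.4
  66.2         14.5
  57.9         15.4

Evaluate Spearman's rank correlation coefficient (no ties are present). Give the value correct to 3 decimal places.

-0.667

Rank age: 1, 4, 7, 3, 2, 6, 8, 5
Rank recovery: 5, 8, 4, 6, 7, 1, 2, 3
d = rank(age) − rank(recovery): -4, -4, 3, -3, -5, 5, 6, 2; Σd² = 140
ρ = 1 − 6Σd² / [n(n²−1)] = 1 − 6×140 / (8×63) = 1 − 840/504 ≈ -0.667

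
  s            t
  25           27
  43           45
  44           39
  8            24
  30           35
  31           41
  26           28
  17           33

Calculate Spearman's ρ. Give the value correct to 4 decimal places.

Rank s: 3, 7, 8, 1, 5, 6, 4, 2
Rank t: 2, 8, 6, 1, 5, 7, 3, 4
d = rank(s) − rank(t): 1, -1, 2, 0, 0, -1, 1, -2; Σd² = 12
ρ = 1 − 6Σd² / [n(n²−1)] = 1 − 6×12 / (8×63) = 1 − 72/504 ≈ 0.8571

0.8571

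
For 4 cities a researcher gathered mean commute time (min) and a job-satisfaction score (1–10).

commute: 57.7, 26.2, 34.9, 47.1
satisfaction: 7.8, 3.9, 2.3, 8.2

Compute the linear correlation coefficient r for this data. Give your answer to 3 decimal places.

0.814

n = 4, Σx = 165.9, Σy = 22.2, Σx² = 7452.15, Σy² = 148.58, Σxy = 1018.73
nΣxy − ΣxΣy = 4074.92 − 3682.98 = 391.94
nΣx² − (Σx)² = 29808.6 − 27522.81 = 2285.79; nΣy² − (Σy)² = 594.32 − 492.84 = 101.48
r = 391.94 / √(2285.79 × 101.48) = 391.94 / 481.6243 ≈ 0.814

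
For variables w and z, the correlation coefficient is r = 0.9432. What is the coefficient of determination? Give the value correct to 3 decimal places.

0.890

r² = (0.9432)² = 0.890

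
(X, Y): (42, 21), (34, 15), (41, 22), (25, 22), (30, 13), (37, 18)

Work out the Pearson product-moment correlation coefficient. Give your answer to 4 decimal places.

n = 6, ΣX = 209, ΣY = 111, ΣX² = 7495, ΣY² = 2127, ΣXY = 3900
nΣXY − ΣXΣY = 23400 − 23199 = 201
nΣX² − (ΣX)² = 44970 − 43681 = 1289; nΣY² − (ΣY)² = 12762 − 12321 = 441
r = 201 / √(1289 × 441) = 201 / 753.9556 ≈ 0.2666

0.2666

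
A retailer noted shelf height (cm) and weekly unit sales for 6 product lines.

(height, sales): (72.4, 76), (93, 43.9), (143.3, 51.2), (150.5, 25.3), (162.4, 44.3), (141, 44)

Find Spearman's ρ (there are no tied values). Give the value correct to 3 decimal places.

-0.314

Rank height: 1, 2, 4, 5, 6, 3
Rank sales: 6, 2, 5, 1, 4, 3
d = rank(height) − rank(sales): -5, 0, -1, 4, 2, 0; Σd² = 46
ρ = 1 − 6Σd² / [n(n²−1)] = 1 − 6×46 / (6×35) = 1 − 276/210 ≈ -0.314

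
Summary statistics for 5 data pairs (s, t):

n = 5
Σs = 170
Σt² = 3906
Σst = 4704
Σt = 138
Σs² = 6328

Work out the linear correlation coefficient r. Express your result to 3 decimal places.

r = (nΣst − ΣsΣt) / √[(nΣs² − (Σs)²)(nΣt² − (Σt)²)]
Numerator: 5×4704 − 170×138 = 60
Denominator: √[(31640 − 28900)(19530 − 19044)] = √[2740 × 486] = 1153.9671
r = 60 / 1153.9671 ≈ 0.052

0.052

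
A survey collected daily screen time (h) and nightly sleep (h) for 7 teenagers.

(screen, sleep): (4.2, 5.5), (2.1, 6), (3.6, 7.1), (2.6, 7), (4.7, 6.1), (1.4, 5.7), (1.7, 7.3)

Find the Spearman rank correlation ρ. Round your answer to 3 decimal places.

Rank screen: 6, 3, 5, 4, 7, 1, 2
Rank sleep: 1, 3, 6, 5, 4, 2, 7
d = rank(screen) − rank(sleep): 5, 0, -1, -1, 3, -1, -5; Σd² = 62
ρ = 1 − 6Σd² / [n(n²−1)] = 1 − 6×62 / (7×48) = 1 − 372/336 ≈ -0.107

-0.107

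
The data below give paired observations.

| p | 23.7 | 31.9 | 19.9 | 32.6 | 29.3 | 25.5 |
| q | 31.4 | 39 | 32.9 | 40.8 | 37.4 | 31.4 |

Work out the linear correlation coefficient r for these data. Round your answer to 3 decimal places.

0.874

n = 6, Σp = 162.9, Σq = 212.9, Σp² = 4546.81, Σq² = 7638.73, Σpq = 5869.59
nΣpq − ΣpΣq = 35217.54 − 34681.41 = 536.13
nΣp² − (Σp)² = 27280.86 − 26536.41 = 744.45; nΣq² − (Σq)² = 45832.38 − 45326.41 = 505.97
r = 536.13 / √(744.45 × 505.97) = 536.13 / 613.7340 ≈ 0.874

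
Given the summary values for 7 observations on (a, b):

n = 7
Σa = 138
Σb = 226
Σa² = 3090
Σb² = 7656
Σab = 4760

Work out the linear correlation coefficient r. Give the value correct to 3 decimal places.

0.836

r = (nΣab − ΣaΣb) / √[(nΣa² − (Σa)²)(nΣb² − (Σb)²)]
Numerator: 7×4760 − 138×226 = 2132
Denominator: √[(21630 − 19044)(53592 − 51076)] = √[2586 × 2516] = 2550.7599
r = 2132 / 2550.7599 ≈ 0.836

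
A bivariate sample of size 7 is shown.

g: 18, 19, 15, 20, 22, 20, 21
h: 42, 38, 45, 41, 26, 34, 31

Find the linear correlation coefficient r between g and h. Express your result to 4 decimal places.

-0.8708

n = 7, Σg = 135, Σh = 257, Σg² = 2635, Σh² = 9707, Σgh = 4876
nΣgh − ΣgΣh = 34132 − 34695 = -563
nΣg² − (Σg)² = 18445 − 18225 = 220; nΣh² − (Σh)² = 67949 − 66049 = 1900
r = -563 / √(220 × 1900) = -563 / 646.5292 ≈ -0.8708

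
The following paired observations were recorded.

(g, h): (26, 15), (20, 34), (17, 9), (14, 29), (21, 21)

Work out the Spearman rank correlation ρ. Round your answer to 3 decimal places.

-0.200

Rank g: 5, 3, 2, 1, 4
Rank h: 2, 5, 1, 4, 3
d = rank(g) − rank(h): 3, -2, 1, -3, 1; Σd² = 24
ρ = 1 − 6Σd² / [n(n²−1)] = 1 − 6×24 / (5×24) = 1 − 144/120 ≈ -0.200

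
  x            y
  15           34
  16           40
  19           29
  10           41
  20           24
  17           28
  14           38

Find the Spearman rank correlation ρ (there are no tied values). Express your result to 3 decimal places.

Rank x: 3, 4, 6, 1, 7, 5, 2
Rank y: 4, 6, 3, 7, 1, 2, 5
d = rank(x) − rank(y): -1, -2, 3, -6, 6, 3, -3; Σd² = 104
ρ = 1 − 6Σd² / [n(n²−1)] = 1 − 6×104 / (7×48) = 1 − 624/336 ≈ -0.857

-0.857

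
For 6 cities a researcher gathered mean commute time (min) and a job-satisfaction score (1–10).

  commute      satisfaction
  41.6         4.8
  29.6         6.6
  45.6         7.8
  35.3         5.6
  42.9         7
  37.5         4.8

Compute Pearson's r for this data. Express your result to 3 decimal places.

0.292

n = 6, Σx = 232.5, Σy = 36.6, Σx² = 9178.83, Σy² = 230.84, Σxy = 1428.7
nΣxy − ΣxΣy = 8572.2 − 8509.5 = 62.7
nΣx² − (Σx)² = 55072.98 − 54056.25 = 1016.73; nΣy² − (Σy)² = 1385.04 − 1339.56 = 45.48
r = 62.7 / √(1016.73 × 45.48) = 62.7 / 215.0369 ≈ 0.292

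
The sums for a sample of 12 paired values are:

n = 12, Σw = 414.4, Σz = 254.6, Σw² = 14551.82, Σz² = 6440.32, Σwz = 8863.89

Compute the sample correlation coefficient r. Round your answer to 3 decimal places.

r = (nΣwz − ΣwΣz) / √[(nΣw² − (Σw)²)(nΣz² − (Σz)²)]
Numerator: 12×8863.89 − 414.4×254.6 = 860.44
Denominator: √[(174621.84 − 171727.36)(77283.84 − 64821.16)] = √[2894.48 × 12462.68] = 6006.0784
r = 860.44 / 6006.0784 ≈ 0.143

0.143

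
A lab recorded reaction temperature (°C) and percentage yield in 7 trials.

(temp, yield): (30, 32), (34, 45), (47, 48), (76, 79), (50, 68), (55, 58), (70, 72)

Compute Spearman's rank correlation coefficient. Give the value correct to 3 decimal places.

Rank temp: 1, 2, 3, 7, 4, 5, 6
Rank yield: 1, 2, 3, 7, 5, 4, 6
d = rank(temp) − rank(yield): 0, 0, 0, 0, -1, 1, 0; Σd² = 2
ρ = 1 − 6Σd² / [n(n²−1)] = 1 − 6×2 / (7×48) = 1 − 12/336 ≈ 0.964

0.964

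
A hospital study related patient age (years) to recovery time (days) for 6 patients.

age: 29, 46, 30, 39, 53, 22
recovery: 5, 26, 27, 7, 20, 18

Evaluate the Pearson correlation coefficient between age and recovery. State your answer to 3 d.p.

0.222

n = 6, Σx = 219, Σy = 103, Σx² = 8671, Σy² = 2203, Σxy = 3880
nΣxy − ΣxΣy = 23280 − 22557 = 723
nΣx² − (Σx)² = 52026 − 47961 = 4065; nΣy² − (Σy)² = 13218 − 10609 = 2609
r = 723 / √(4065 × 2609) = 723 / 3256.6217 ≈ 0.222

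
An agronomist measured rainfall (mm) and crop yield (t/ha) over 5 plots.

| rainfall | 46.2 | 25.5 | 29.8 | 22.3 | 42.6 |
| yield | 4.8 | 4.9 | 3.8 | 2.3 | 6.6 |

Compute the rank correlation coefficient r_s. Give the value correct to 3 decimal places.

0.500

Rank rainfall: 5, 2, 3, 1, 4
Rank yield: 3, 4, 2, 1, 5
d = rank(rainfall) − rank(yield): 2, -2, 1, 0, -1; Σd² = 10
ρ = 1 − 6Σd² / [n(n²−1)] = 1 − 6×10 / (5×24) = 1 − 60/120 ≈ 0.500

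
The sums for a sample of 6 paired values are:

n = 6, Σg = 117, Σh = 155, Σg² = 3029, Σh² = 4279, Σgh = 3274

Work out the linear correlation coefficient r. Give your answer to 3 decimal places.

r = (nΣgh − ΣgΣh) / √[(nΣg² − (Σg)²)(nΣh² − (Σh)²)]
Numerator: 6×3274 − 117×155 = 1509
Denominator: √[(18174 − 13689)(25674 − 24025)] = √[4485 × 1649] = 2719.5156
r = 1509 / 2719.5156 ≈ 0.555

0.555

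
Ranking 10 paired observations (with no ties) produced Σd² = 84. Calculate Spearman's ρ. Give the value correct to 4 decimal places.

0.4909

ρ = 1 − 6Σd² / [n(n²−1)] = 1 − 6×84 / (10×99)
  = 1 − 504/990 = 1 − 0.50909 ≈ 0.4909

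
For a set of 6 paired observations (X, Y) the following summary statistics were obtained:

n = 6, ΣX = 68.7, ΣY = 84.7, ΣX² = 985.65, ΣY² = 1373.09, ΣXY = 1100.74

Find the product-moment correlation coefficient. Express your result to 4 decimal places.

r = (nΣXY − ΣXΣY) / √[(nΣX² − (ΣX)²)(nΣY² − (ΣY)²)]
Numerator: 6×1100.74 − 68.7×84.7 = 785.55
Denominator: √[(5913.9 − 4719.69)(8238.54 − 7174.09)] = √[1194.21 × 1064.45] = 1127.4648
r = 785.55 / 1127.4648 ≈ 0.6967

0.6967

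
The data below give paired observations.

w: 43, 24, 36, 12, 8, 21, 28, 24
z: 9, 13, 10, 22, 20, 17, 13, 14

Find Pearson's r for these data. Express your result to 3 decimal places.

n = 8, Σw = 196, Σz = 118, Σw² = 5730, Σz² = 1888, Σwz = 2540
nΣwz − ΣwΣz = 20320 − 23128 = -2808
nΣw² − (Σw)² = 45840 − 38416 = 7424; nΣz² − (Σz)² = 15104 − 13924 = 1180
r = -2808 / √(7424 × 1180) = -2808 / 2959.7838 ≈ -0.949

-0.949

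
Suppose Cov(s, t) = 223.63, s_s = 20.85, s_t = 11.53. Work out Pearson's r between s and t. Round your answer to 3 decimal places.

r = Cov(s,t) / (s_s · s_t) = 223.63 / (20.85 × 11.53)
  = 223.63 / 240.4005 ≈ 0.930

0.930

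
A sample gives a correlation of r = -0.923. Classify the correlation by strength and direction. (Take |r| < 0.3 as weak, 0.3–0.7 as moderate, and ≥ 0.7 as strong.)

r = -0.923 < 0 so the relationship is negative.
|r| = 0.923, which falls in the strong range.

strong negative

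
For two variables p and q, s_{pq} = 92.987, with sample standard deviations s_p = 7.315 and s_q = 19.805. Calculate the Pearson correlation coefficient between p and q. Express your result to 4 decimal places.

r = Cov(p,q) / (s_p · s_q) = 92.987 / (7.315 × 19.805)
  = 92.987 / 144.8736 ≈ 0.6418

0.6418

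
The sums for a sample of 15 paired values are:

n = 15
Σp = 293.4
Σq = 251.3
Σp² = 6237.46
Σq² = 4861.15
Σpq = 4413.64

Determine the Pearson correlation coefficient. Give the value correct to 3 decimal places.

-0.881

r = (nΣpq − ΣpΣq) / √[(nΣp² − (Σp)²)(nΣq² − (Σq)²)]
Numerator: 15×4413.64 − 293.4×251.3 = -7526.82
Denominator: √[(93561.9 − 86083.56)(72917.25 − 63151.69)] = √[7478.34 × 9765.56] = 8545.7696
r = -7526.82 / 8545.7696 ≈ -0.881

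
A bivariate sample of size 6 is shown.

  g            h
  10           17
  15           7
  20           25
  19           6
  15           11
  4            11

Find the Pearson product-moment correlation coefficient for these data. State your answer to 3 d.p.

0.154

n = 6, Σg = 83, Σh = 77, Σg² = 1327, Σh² = 1241, Σgh = 1098
nΣgh − ΣgΣh = 6588 − 6391 = 197
nΣg² − (Σg)² = 7962 − 6889 = 1073; nΣh² − (Σh)² = 7446 − 5929 = 1517
r = 197 / √(1073 × 1517) = 197 / 1275.8295 ≈ 0.154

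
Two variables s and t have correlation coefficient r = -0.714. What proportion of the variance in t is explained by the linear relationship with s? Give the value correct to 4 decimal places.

r² = (-0.714)² = 0.5098

0.5098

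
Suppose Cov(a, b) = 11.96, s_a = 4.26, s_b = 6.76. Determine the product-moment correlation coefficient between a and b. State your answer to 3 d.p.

0.415

r = Cov(a,b) / (s_a · s_b) = 11.96 / (4.26 × 6.76)
  = 11.96 / 28.7976 ≈ 0.415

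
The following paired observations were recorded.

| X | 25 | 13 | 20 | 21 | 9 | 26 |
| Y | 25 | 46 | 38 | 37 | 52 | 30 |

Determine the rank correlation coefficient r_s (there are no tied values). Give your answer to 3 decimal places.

Rank X: 5, 2, 3, 4, 1, 6
Rank Y: 1, 5, 4, 3, 6, 2
d = rank(X) − rank(Y): 4, -3, -1, 1, -5, 4; Σd² = 68
ρ = 1 − 6Σd² / [n(n²−1)] = 1 − 6×68 / (6×35) = 1 − 408/210 ≈ -0.943

-0.943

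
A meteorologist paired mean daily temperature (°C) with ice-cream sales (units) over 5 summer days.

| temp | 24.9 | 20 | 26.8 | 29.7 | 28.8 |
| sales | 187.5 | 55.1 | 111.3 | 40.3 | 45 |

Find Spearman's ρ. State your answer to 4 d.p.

Rank temp: 2, 1, 3, 5, 4
Rank sales: 5, 3, 4, 1, 2
d = rank(temp) − rank(sales): -3, -2, -1, 4, 2; Σd² = 34
ρ = 1 − 6Σd² / [n(n²−1)] = 1 − 6×34 / (5×24) = 1 − 204/120 ≈ -0.7000

-0.7000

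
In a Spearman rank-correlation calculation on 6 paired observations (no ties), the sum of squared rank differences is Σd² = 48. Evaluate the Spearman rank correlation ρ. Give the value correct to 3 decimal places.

ρ = 1 − 6Σd² / [n(n²−1)] = 1 − 6×48 / (6×35)
  = 1 − 288/210 = 1 − 1.3714 ≈ -0.371

-0.371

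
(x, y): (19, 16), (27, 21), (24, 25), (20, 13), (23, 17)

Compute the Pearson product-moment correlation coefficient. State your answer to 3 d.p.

0.714

n = 5, Σx = 113, Σy = 92, Σx² = 2595, Σy² = 1780, Σxy = 2122
nΣxy − ΣxΣy = 10610 − 10396 = 214
nΣx² − (Σx)² = 12975 − 12769 = 206; nΣy² − (Σy)² = 8900 − 8464 = 436
r = 214 / √(206 × 436) = 214 / 299.6932 ≈ 0.714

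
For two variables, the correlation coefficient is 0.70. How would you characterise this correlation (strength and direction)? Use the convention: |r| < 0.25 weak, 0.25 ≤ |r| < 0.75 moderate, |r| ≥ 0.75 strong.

moderate positive

r = 0.70 > 0 so the relationship is positive.
|r| = 0.70, which falls in the moderate range.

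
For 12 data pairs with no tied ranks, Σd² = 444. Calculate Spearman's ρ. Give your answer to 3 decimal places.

-0.552

ρ = 1 − 6Σd² / [n(n²−1)] = 1 − 6×444 / (12×143)
  = 1 − 2664/1716 = 1 − 1.5524 ≈ -0.552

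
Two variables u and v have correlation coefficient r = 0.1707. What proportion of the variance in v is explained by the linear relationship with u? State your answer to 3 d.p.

0.029

r² = (0.1707)² = 0.029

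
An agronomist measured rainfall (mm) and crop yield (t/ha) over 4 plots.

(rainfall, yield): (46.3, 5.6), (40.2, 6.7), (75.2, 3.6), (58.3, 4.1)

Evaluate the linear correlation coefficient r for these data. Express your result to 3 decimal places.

n = 4, Σx = 220, Σy = 20, Σx² = 12813.66, Σy² = 106.02, Σxy = 1038.37
nΣxy − ΣxΣy = 4153.48 − 4400 = -246.52
nΣx² − (Σx)² = 51254.64 − 48400 = 2854.64; nΣy² − (Σy)² = 424.08 − 400 = 24.08
r = -246.52 / √(2854.64 × 24.08) = -246.52 / 262.1826 ≈ -0.940

-0.940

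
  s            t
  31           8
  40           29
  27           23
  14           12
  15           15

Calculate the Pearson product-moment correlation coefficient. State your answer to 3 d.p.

0.566

n = 5, Σs = 127, Σt = 87, Σs² = 3711, Σt² = 1803, Σst = 2422
nΣst − ΣsΣt = 12110 − 11049 = 1061
nΣs² − (Σs)² = 18555 − 16129 = 2426; nΣt² − (Σt)² = 9015 − 7569 = 1446
r = 1061 / √(2426 × 1446) = 1061 / 1872.9645 ≈ 0.566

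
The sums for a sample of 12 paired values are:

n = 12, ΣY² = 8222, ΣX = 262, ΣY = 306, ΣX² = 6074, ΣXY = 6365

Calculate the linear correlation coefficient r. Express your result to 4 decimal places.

-0.8209

r = (nΣXY − ΣXΣY) / √[(nΣX² − (ΣX)²)(nΣY² − (ΣY)²)]
Numerator: 12×6365 − 262×306 = -3792
Denominator: √[(72888 − 68644)(98664 − 93636)] = √[4244 × 5028] = 4619.3974
r = -3792 / 4619.3974 ≈ -0.8209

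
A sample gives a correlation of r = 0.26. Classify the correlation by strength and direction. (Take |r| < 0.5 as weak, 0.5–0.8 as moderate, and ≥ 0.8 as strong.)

r = 0.26 > 0 so the relationship is positive.
|r| = 0.26, which falls in the weak range.

weak positive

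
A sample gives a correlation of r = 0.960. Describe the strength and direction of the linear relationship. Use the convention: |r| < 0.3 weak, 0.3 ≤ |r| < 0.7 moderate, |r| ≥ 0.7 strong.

strong positive

r = 0.960 > 0 so the relationship is positive.
|r| = 0.960, which falls in the strong range.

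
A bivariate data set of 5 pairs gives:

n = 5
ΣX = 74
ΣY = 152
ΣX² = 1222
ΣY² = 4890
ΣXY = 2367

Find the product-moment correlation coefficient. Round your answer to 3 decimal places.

r = (nΣXY − ΣXΣY) / √[(nΣX² − (ΣX)²)(nΣY² − (ΣY)²)]
Numerator: 5×2367 − 74×152 = 587
Denominator: √[(6110 − 5476)(24450 − 23104)] = √[634 × 1346] = 923.7770
r = 587 / 923.7770 ≈ 0.635

0.635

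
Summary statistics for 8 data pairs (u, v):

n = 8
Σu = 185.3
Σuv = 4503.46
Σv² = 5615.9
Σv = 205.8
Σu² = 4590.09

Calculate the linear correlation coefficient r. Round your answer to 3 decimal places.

r = (nΣuv − ΣuΣv) / √[(nΣu² − (Σu)²)(nΣv² − (Σv)²)]
Numerator: 8×4503.46 − 185.3×205.8 = -2107.06
Denominator: √[(36720.72 − 34336.09)(44927.2 − 42353.64)] = √[2384.63 × 2573.56] = 2477.2946
r = -2107.06 / 2477.2946 ≈ -0.851

-0.851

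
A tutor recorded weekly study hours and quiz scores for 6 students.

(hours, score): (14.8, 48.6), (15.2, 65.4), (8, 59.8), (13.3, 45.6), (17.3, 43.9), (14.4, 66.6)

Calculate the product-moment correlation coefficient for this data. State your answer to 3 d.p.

-0.293

n = 6, Σx = 83, Σy = 329.9, Σx² = 1197.62, Σy² = 18657.29, Σxy = 4516.75
nΣxy − ΣxΣy = 27100.5 − 27381.7 = -281.2
nΣx² − (Σx)² = 7185.72 − 6889 = 296.72; nΣy² − (Σy)² = 111943.74 − 108834.01 = 3109.73
r = -281.2 / √(296.72 × 3109.73) = -281.2 / 960.5827 ≈ -0.293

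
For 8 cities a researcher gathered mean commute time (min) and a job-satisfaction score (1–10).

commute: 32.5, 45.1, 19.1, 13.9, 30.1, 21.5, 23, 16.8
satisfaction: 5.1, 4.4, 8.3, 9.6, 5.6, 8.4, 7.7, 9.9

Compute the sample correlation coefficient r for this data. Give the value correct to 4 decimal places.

-0.9465

n = 8, Σx = 202, Σy = 59, Σx² = 5827.78, Σy² = 465.64, Σxy = 1348.74
nΣxy − ΣxΣy = 10789.92 − 11918 = -1128.08
nΣx² − (Σx)² = 46622.24 − 40804 = 5818.24; nΣy² − (Σy)² = 3725.12 − 3481 = 244.12
r = -1128.08 / √(5818.24 × 244.12) = -1128.08 / 1191.7839 ≈ -0.9465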